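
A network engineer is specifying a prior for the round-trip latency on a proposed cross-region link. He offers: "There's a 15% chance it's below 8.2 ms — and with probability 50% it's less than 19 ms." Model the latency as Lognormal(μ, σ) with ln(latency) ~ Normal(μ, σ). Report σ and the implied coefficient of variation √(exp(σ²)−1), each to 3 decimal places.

If T ~ Lognormal(μ,σ) then ln T ~ Normal(μ,σ), so the p-quantile of ln T is μ + z_p·σ.
ln(8.2) = 2.104 and ln(19) = 2.944; z_{0.15} = -1.036, z_{0.5} = 0.
σ = (2.944 − 2.104)/(0 − (-1.036)) = 0.811.
μ = 2.104 − (-1.036)·0.811 = 2.944.
CV = √(exp(σ²)−1) = √(exp(0.6573)−1) = 0.964.

σ ≈ 0.811, CV ≈ 0.964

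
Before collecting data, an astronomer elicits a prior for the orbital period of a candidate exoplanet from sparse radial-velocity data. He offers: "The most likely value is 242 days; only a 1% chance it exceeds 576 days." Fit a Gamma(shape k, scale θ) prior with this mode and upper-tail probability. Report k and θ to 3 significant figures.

Gamma(k,θ) with k>1 has mode (k−1)θ, so θ = 242/(k−1).
Need P(X < 576) = 0.99 with θ tied to k this way. Start at k = 2, θ = 242: P(X<576) ≈ 0.687.
Too low — raise k to concentrate. Iterating converges to k ≈ 7.31.
Then θ = 242/(7.31−1) ≈ 38.4.

k ≈ 7.31, θ ≈ 38.4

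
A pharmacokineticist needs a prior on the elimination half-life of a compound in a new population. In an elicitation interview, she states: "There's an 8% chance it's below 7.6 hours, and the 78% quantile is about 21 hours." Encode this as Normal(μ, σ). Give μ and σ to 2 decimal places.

μ = 16.25, σ = 6.15

The p-quantile of Normal(μ,σ) is μ + z_p·σ, with z_{0.08} = -1.405 and z_{0.78} = 0.7722.
Eliminate σ: μ = (z₂·x₁ − z₁·x₂)/(z₂ − z₁) = (0.7722·7.6 − (-1.405)·21)/2.177 = 16.25.
Then σ = (x₂ − x₁)/(z₂ − z₁) = (21 − 7.6)/2.177 = 6.15.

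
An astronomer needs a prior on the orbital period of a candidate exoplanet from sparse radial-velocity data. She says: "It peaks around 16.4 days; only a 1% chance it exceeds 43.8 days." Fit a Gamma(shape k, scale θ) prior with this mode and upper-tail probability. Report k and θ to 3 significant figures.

k ≈ 5.79, θ ≈ 3.42

Gamma(k,θ) with k>1 has mode (k−1)θ, so θ = 16.4/(k−1).
Need P(X < 43.8) = 0.99 with θ tied to k this way. Start at k = 2, θ = 16.4: P(X<43.8) ≈ 0.746.
Too low — raise k to concentrate. Iterating converges to k ≈ 5.79.
Then θ = 16.4/(5.79−1) ≈ 3.42.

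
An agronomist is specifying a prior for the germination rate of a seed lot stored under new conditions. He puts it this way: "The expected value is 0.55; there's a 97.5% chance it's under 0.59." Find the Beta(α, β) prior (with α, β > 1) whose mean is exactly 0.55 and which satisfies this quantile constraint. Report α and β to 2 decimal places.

With mean 0.55 fixed, write α = 0.55s, β = 0.45s where s = α+β.
Need P(θ < 0.59) = 0.975 under Beta(0.55s, 0.45s). Normal approximation: (q−m)/√(m(1−m)/s) ≈ z_{0.975} = 1.96, so s ≈ 0.55·0.45·(1.96)²/(0.59−0.55)² = 594.2.
At s = 594.2: P(θ<0.59) ≈ 0.976. Adjusting to match 0.975 gives s ≈ 588.04.
So α = 0.55·588.04 ≈ 323.42, β = 0.45·588.04 ≈ 264.62.

α ≈ 323.42, β ≈ 264.62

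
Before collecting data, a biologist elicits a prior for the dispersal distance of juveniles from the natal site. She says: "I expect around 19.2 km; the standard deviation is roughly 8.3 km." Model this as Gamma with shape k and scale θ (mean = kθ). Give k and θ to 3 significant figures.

For Gamma(k, scale θ): mean = kθ, variance = kθ², so CV = 1/√k.
CV = SD/mean = 8.3/19.2 = 0.4323, hence k = 1/CV² = 5.35.
Then θ = mean/k = 19.2/5.35 = 3.59.

k ≈ 5.35, θ ≈ 3.59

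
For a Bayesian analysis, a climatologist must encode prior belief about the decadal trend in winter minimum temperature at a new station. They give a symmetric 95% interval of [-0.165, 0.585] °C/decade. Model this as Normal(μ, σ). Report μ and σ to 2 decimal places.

A symmetric 95% interval runs μ ± z·σ with z = 1.96.
Half-width = 0.375, so σ = 0.375/1.96 = 0.19.
μ is the interval midpoint, 0.21.

μ = 0.21, σ = 0.19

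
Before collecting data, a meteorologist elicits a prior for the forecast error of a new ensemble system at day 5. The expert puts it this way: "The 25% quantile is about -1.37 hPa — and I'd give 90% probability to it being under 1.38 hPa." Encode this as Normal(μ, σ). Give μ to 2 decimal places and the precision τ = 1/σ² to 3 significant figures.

For Normal(μ,σ), the p-quantile is μ + z_p·σ. Here z_{0.25} = -0.6745, z_{0.9} = 1.282.
So -1.37 = μ − 0.6745σ and 1.38 = μ + 1.282σ.
Subtracting: σ = (1.38 − -1.37)/(1.282 − (-0.6745)) = 1.41.
Then μ = -1.37 − (-0.6745)·1.41 = -0.42.
Precision τ = 1/σ² = 1/1.406² = 0.506.

μ = -0.42, τ = 0.506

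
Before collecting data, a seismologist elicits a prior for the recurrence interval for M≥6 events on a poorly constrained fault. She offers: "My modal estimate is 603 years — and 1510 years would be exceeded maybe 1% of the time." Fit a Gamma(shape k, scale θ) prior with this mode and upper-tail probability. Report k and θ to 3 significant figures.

k ≈ 6.57, θ ≈ 108

Gamma(k,θ) with k>1 has mode (k−1)θ, so θ = 603/(k−1).
Need P(X < 1510) = 0.99 with θ tied to k this way. Start at k = 2, θ = 603: P(X<1510) ≈ 0.714.
Too low — raise k to concentrate. Iterating converges to k ≈ 6.57.
Then θ = 603/(6.57−1) ≈ 108.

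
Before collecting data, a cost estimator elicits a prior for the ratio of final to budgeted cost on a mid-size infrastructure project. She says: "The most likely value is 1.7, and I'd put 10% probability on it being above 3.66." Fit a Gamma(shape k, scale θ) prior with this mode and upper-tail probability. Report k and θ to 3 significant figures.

k ≈ 4.27, θ ≈ 0.52

Gamma(k,θ) with k>1 has mode (k−1)θ, so θ = 1.7/(k−1).
Need P(X < 3.66) = 0.9 with θ tied to k this way. Start at k = 2, θ = 1.7: P(X<3.66) ≈ 0.634.
Too low — raise k to concentrate. Iterating converges to k ≈ 4.27.
Then θ = 1.7/(4.27−1) ≈ 0.52.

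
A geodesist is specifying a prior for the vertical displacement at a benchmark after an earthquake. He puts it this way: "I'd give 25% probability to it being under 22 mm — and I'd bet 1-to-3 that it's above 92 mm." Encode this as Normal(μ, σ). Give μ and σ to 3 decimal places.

μ = 57.000, σ = 51.891

For Normal(μ,σ), the p-quantile is μ + z_p·σ. Here z_{0.25} = -0.6745, z_{0.75} = 0.6745.
So 22 = μ − 0.6745σ and 92 = μ + 0.6745σ.
Subtracting: σ = (92 − 22)/(0.6745 − (-0.6745)) = 51.891.
Then μ = 22 − (-0.6745)·51.891 = 57.000.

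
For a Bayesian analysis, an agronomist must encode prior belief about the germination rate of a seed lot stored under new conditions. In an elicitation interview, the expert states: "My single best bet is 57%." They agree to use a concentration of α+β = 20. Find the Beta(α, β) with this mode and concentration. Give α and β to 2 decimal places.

For α,β > 1 the Beta mode is (α−1)/(α+β−2). With α+β = 20, the mode is (α−1)/18.
Set (α−1)/18 = 0.57 → α = 1 + 0.57·18 = 11.26.
β = 20 − α = 8.74.

α = 11.26, β = 8.74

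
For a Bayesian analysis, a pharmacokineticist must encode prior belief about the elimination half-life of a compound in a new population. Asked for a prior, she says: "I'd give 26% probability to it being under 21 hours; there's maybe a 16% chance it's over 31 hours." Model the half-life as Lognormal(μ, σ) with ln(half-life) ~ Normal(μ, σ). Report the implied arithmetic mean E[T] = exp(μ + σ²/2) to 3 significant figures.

If T ~ Lognormal(μ,σ) then ln T ~ Normal(μ,σ), so the p-quantile of ln T is μ + z_p·σ.
ln(21) = 3.045 and ln(31) = 3.434; z_{0.26} = -0.6433, z_{0.84} = 0.9945.
σ = (3.434 − 3.045)/(0.9945 − (-0.6433)) = 0.238.
μ = 3.045 − (-0.6433)·0.238 = 3.198.
E[T] = exp(μ + σ²/2) = exp(3.198 + 0.0283) = 25.2 hours.

E[T] ≈ 25.2 hours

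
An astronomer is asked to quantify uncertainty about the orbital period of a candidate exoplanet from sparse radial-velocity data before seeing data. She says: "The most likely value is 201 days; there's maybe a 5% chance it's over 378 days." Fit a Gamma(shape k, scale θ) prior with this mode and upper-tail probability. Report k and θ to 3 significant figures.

k ≈ 7.97, θ ≈ 28.8

Gamma(k,θ) with k>1 has mode (k−1)θ, so θ = 201/(k−1).
Need P(X < 378) = 0.95 with θ tied to k this way. Start at k = 2, θ = 201: P(X<378) ≈ 0.561.
Too low — raise k to concentrate. Iterating converges to k ≈ 7.97.
Then θ = 201/(7.97−1) ≈ 28.8.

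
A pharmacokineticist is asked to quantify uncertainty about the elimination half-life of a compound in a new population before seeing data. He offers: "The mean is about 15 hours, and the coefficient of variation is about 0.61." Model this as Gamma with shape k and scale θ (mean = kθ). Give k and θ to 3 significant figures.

For Gamma(k, scale θ): mean = kθ, variance = kθ², so CV = 1/√k.
CV = 0.61, hence k = 1/CV² = 2.69.
Then θ = mean/k = 15/2.69 = 5.58.

k ≈ 2.69, θ ≈ 5.58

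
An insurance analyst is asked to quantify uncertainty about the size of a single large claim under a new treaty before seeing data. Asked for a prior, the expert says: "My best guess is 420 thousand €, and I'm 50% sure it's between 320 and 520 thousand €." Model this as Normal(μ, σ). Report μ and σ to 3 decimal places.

A symmetric 50% interval runs μ ± z·σ with z = 0.6745.
Half-width = 100, so σ = 100/0.6745 = 148.260.
μ is the stated best guess, 420.000.

μ = 420.000, σ = 148.260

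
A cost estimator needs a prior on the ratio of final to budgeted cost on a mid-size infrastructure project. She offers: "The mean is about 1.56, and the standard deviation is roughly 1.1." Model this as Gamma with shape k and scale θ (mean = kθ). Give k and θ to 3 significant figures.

For Gamma(k, scale θ): mean = kθ, variance = kθ², so CV = 1/√k.
CV = SD/mean = 1.1/1.56 = 0.7051, hence k = 1/CV² = 2.01.
Then θ = mean/k = 1.56/2.01 = 0.776.

k ≈ 2.01, θ ≈ 0.776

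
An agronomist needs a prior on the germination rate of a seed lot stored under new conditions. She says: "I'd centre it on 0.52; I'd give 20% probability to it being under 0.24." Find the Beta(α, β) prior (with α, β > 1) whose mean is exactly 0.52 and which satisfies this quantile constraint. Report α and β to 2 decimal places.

With mean 0.52 fixed, write α = 0.52s, β = 0.48s where s = α+β.
Need P(θ < 0.24) = 0.2 under Beta(0.52s, 0.48s). Normal approximation: (q−m)/√(m(1−m)/s) ≈ z_{0.2} = -0.842, so s ≈ 0.52·0.48·(-0.842)²/(0.24−0.52)² = 2.3.
At s = 2.3: P(θ<0.24) ≈ 0.202. Adjusting to match 0.2 gives s ≈ 2.30.
So α = 0.52·2.30 ≈ 1.19, β = 0.48·2.30 ≈ 1.10.

α ≈ 1.19, β ≈ 1.10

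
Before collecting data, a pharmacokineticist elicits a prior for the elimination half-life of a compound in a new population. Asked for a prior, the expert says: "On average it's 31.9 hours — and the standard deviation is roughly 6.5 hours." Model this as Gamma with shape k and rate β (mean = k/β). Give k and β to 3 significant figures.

k ≈ 24.1, β ≈ 0.755

For Gamma(k, rate β): mean = k/β, variance = k/β², so CV = 1/√k.
CV = SD/mean = 6.5/31.9 = 0.2038, hence k = 1/CV² = 24.1.
Then β = k/mean = 24.1/31.9 = 0.755.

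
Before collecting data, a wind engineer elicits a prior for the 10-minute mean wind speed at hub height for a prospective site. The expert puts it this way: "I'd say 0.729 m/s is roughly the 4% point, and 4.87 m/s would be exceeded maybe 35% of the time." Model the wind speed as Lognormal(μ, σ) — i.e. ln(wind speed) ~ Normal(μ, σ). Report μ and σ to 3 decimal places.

μ ≈ 1.240, σ ≈ 0.889

If T ~ Lognormal(μ,σ) then ln T ~ Normal(μ,σ), so the p-quantile of ln T is μ + z_p·σ.
ln(0.729) = -0.3161 and ln(4.87) = 1.583; z_{0.04} = -1.751, z_{0.65} = 0.3853.
σ = (1.583 − -0.3161)/(0.3853 − (-1.751)) = 0.889.
μ = -0.3161 − (-1.751)·0.889 = 1.240.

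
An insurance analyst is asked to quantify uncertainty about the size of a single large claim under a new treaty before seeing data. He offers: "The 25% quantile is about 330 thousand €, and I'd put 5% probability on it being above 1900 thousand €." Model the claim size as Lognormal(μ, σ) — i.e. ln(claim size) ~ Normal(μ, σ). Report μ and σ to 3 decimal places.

μ ≈ 6.308, σ ≈ 0.755

If T ~ Lognormal(μ,σ) then ln T ~ Normal(μ,σ), so the p-quantile of ln T is μ + z_p·σ.
ln(330) = 5.799 and ln(1900) = 7.55; z_{0.25} = -0.6745, z_{0.95} = 1.645.
σ = (7.55 − 5.799)/(1.645 − (-0.6745)) = 0.755.
μ = 5.799 − (-0.6745)·0.755 = 6.308.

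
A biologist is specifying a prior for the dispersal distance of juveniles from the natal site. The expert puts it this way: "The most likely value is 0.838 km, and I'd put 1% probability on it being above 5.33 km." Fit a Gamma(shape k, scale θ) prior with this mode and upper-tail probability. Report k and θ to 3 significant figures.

k ≈ 2.06, θ ≈ 0.789

Gamma(k,θ) with k>1 has mode (k−1)θ, so θ = 0.838/(k−1).
Need P(X < 5.33) = 0.99 with θ tied to k this way. Start at k = 2, θ = 0.838: P(X<5.33) ≈ 0.987.
Too low — raise k to concentrate. Iterating converges to k ≈ 2.06.
Then θ = 0.838/(2.06−1) ≈ 0.789.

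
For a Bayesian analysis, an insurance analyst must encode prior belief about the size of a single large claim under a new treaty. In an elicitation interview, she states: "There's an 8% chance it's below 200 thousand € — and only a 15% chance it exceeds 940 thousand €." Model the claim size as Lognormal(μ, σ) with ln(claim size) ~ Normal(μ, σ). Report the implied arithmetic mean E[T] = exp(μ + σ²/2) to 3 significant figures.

E[T] ≈ 596 thousand €

If T ~ Lognormal(μ,σ) then ln T ~ Normal(μ,σ), so the p-quantile of ln T is μ + z_p·σ.
ln(200) = 5.298 and ln(940) = 6.846; z_{0.08} = -1.405, z_{0.85} = 1.036.
σ = (6.846 − 5.298)/(1.036 − (-1.405)) = 0.634.
μ = 5.298 − (-1.405)·0.634 = 6.189.
E[T] = exp(μ + σ²/2) = exp(6.189 + 0.2009) = 596 thousand €.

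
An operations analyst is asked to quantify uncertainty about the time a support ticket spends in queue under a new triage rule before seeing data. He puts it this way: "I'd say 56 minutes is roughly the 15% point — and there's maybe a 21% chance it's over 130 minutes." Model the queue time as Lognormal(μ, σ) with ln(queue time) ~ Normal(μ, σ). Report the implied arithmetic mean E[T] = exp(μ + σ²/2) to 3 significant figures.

E[T] ≈ 99.8 minutes

If T ~ Lognormal(μ,σ) then ln T ~ Normal(μ,σ), so the p-quantile of ln T is μ + z_p·σ.
ln(56) = 4.025 and ln(130) = 4.868; z_{0.15} = -1.036, z_{0.79} = 0.8064.
σ = (4.868 − 4.025)/(0.8064 − (-1.036)) = 0.457.
μ = 4.025 − (-1.036)·0.457 = 4.499.
E[T] = exp(μ + σ²/2) = exp(4.499 + 0.1044) = 99.8 minutes.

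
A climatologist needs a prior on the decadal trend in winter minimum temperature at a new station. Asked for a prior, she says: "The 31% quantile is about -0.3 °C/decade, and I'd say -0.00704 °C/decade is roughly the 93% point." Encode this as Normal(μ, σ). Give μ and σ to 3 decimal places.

μ = -0.226, σ = 0.149

For Normal(μ,σ), the p-quantile is μ + z_p·σ. Here z_{0.31} = -0.4959, z_{0.93} = 1.476.
So -0.3 = μ − 0.4959σ and -0.00704 = μ + 1.476σ.
Subtracting: σ = (-0.00704 − -0.3)/(1.476 − (-0.4959)) = 0.149.
Then μ = -0.3 − (-0.4959)·0.149 = -0.226.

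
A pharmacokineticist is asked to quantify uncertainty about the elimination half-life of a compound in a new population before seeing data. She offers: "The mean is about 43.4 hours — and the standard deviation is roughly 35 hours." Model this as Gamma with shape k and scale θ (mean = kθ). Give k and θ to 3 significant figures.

k ≈ 1.54, θ ≈ 28.2

For Gamma(k, scale θ): mean = kθ, variance = kθ², so CV = 1/√k.
CV = SD/mean = 35/43.4 = 0.8065, hence k = 1/CV² = 1.54.
Then θ = mean/k = 43.4/1.54 = 28.2.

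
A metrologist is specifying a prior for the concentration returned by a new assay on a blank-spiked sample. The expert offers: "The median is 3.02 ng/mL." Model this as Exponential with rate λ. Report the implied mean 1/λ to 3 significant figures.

mean ≈ 4.36 ng/mL

Exponential median = ln 2 / λ, so λ = ln 2 / 3.02 = 0.23.
Mean = 1/λ = 4.36 ng/mL.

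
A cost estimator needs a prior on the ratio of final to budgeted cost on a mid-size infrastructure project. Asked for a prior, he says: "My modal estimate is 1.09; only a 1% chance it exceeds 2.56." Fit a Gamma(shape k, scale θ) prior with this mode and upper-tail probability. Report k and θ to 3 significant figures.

k ≈ 7.52, θ ≈ 0.167

Gamma(k,θ) with k>1 has mode (k−1)θ, so θ = 1.09/(k−1).
Need P(X < 2.56) = 0.99 with θ tied to k this way. Start at k = 2, θ = 1.09: P(X<2.56) ≈ 0.680.
Too low — raise k to concentrate. Iterating converges to k ≈ 7.52.
Then θ = 1.09/(7.52−1) ≈ 0.167.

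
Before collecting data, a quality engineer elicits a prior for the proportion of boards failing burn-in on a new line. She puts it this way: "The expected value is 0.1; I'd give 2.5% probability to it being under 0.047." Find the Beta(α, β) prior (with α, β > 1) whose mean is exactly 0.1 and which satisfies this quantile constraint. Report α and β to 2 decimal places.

α ≈ 8.88, β ≈ 79.90

With mean 0.1 fixed, write α = 0.1s, β = 0.9s where s = α+β.
Need P(θ < 0.047) = 0.025 under Beta(0.1s, 0.9s). Normal approximation: (q−m)/√(m(1−m)/s) ≈ z_{0.025} = -1.96, so s ≈ 0.1·0.9·(-1.96)²/(0.047−0.1)² = 123.1.
At s = 123.1: P(θ<0.047) ≈ 0.010. Adjusting to match 0.025 gives s ≈ 88.78.
So α = 0.1·88.78 ≈ 8.88, β = 0.9·88.78 ≈ 79.90.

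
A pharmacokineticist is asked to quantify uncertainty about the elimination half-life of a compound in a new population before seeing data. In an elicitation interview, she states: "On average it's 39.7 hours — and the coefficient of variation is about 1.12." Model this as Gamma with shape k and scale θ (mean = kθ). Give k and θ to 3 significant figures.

For Gamma(k, scale θ): mean = kθ, variance = kθ², so CV = 1/√k.
CV = 1.12, hence k = 1/CV² = 0.797.
Then θ = mean/k = 39.7/0.797 = 49.8.

k ≈ 0.797, θ ≈ 49.8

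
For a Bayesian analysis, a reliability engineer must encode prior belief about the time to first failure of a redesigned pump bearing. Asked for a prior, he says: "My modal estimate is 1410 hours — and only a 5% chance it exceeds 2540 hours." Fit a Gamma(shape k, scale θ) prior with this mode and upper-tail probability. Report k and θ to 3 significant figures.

Gamma(k,θ) with k>1 has mode (k−1)θ, so θ = 1410/(k−1).
Need P(X < 2540) = 0.95 with θ tied to k this way. Start at k = 2, θ = 1410: P(X<2540) ≈ 0.538.
Too low — raise k to concentrate. Iterating converges to k ≈ 9.04.
Then θ = 1410/(9.04−1) ≈ 175.

k ≈ 9.04, θ ≈ 175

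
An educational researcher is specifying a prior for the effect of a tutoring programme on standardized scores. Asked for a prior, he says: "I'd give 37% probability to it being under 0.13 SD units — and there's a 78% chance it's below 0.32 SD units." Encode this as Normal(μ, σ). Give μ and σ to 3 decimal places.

μ = 0.187, σ = 0.172

The p-quantile of Normal(μ,σ) is μ + z_p·σ, with z_{0.37} = -0.3319 and z_{0.78} = 0.7722.
Eliminate σ: μ = (z₂·x₁ − z₁·x₂)/(z₂ − z₁) = (0.7722·0.13 − (-0.3319)·0.32)/1.104 = 0.187.
Then σ = (x₂ − x₁)/(z₂ − z₁) = (0.32 − 0.13)/1.104 = 0.172.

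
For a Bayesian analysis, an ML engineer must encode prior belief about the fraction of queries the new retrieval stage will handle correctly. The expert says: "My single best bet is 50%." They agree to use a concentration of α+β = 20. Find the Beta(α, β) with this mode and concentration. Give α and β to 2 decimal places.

α = 10.00, β = 10.00

For α,β > 1 the Beta mode is (α−1)/(α+β−2). With α+β = 20, the mode is (α−1)/18.
Set (α−1)/18 = 0.5 → α = 1 + 0.5·18 = 10.00.
β = 20 − α = 10.00.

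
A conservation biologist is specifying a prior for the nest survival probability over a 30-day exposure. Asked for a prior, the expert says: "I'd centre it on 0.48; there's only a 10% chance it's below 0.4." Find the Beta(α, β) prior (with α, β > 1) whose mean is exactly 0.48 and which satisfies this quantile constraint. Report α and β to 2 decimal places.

α ≈ 30.48, β ≈ 33.02

With mean 0.48 fixed, write α = 0.48s, β = 0.52s where s = α+β.
Need P(θ < 0.4) = 0.1 under Beta(0.48s, 0.52s). Normal approximation: (q−m)/√(m(1−m)/s) ≈ z_{0.1} = -1.28, so s ≈ 0.48·0.52·(-1.28)²/(0.4−0.48)² = 64.1.
At s = 64.1: P(θ<0.4) ≈ 0.099. Adjusting to match 0.1 gives s ≈ 63.50.
So α = 0.48·63.50 ≈ 30.48, β = 0.52·63.50 ≈ 33.02.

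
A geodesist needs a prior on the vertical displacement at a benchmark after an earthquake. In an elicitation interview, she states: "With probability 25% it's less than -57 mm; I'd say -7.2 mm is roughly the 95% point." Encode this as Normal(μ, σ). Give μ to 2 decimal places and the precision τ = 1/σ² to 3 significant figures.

μ = -42.52, τ = 0.00217

For Normal(μ,σ), the p-quantile is μ + z_p·σ. Here z_{0.25} = -0.6745, z_{0.95} = 1.645.
So -57 = μ − 0.6745σ and -7.2 = μ + 1.645σ.
Subtracting: σ = (-7.2 − -57)/(1.645 − (-0.6745)) = 21.47.
Then μ = -57 − (-0.6745)·21.47 = -42.52.
Precision τ = 1/σ² = 1/21.47² = 0.00217.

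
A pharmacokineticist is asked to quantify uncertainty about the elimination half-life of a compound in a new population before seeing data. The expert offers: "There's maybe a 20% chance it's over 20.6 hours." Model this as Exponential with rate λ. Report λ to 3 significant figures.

P(T > 20.6) = e^(−λ·20.6) = 0.2, so λ = −ln(0.2)/20.6 = 0.0781.

λ ≈ 0.0781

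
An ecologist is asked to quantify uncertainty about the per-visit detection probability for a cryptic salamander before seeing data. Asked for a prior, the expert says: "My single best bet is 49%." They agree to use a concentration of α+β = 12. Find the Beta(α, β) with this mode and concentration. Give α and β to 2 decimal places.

α = 5.90, β = 6.10

For α,β > 1 the Beta mode is (α−1)/(α+β−2). With α+β = 12, the mode is (α−1)/10.
Set (α−1)/10 = 0.49 → α = 1 + 0.49·10 = 5.90.
β = 12 − α = 6.10.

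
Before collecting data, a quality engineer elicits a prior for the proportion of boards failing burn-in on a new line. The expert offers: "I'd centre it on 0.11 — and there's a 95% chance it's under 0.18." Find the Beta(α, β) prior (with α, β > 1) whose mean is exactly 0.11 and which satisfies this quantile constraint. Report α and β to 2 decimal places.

α ≈ 7.06, β ≈ 57.14

With mean 0.11 fixed, write α = 0.11s, β = 0.89s where s = α+β.
Need P(θ < 0.18) = 0.95 under Beta(0.11s, 0.89s). Normal approximation: (q−m)/√(m(1−m)/s) ≈ z_{0.95} = 1.64, so s ≈ 0.11·0.89·(1.64)²/(0.18−0.11)² = 54.1.
At s = 54.1: P(θ<0.18) ≈ 0.936. Adjusting to match 0.95 gives s ≈ 64.20.
So α = 0.11·64.20 ≈ 7.06, β = 0.89·64.20 ≈ 57.14.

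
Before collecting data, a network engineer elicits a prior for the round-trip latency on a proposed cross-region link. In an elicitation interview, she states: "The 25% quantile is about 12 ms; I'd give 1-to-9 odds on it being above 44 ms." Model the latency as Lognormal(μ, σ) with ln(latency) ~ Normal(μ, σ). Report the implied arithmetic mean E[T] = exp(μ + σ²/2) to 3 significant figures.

E[T] ≈ 23.4 ms

If T ~ Lognormal(μ,σ) then ln T ~ Normal(μ,σ), so the p-quantile of ln T is μ + z_p·σ.
ln(12) = 2.485 and ln(44) = 3.784; z_{0.25} = -0.6745, z_{0.9} = 1.282.
σ = (3.784 − 2.485)/(1.282 − (-0.6745)) = 0.664.
μ = 2.485 − (-0.6745)·0.664 = 2.933.
E[T] = exp(μ + σ²/2) = exp(2.933 + 0.2206) = 23.4 ms.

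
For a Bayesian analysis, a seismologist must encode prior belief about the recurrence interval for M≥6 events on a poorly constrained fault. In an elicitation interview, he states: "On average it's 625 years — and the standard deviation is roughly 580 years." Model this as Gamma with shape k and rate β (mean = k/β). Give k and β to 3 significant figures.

For Gamma(k, rate β): mean = k/β, variance = k/β², so CV = 1/√k.
CV = SD/mean = 580/625 = 0.928, hence k = 1/CV² = 1.16.
Then β = k/mean = 1.16/625 = 0.00186.

k ≈ 1.16, β ≈ 0.00186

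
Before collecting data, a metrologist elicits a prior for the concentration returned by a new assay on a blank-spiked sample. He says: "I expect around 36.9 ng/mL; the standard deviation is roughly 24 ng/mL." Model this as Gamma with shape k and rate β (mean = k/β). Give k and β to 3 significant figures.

For Gamma(k, rate β): mean = k/β, variance = k/β², so CV = 1/√k.
CV = SD/mean = 24/36.9 = 0.6504, hence k = 1/CV² = 2.36.
Then β = k/mean = 2.36/36.9 = 0.0641.

k ≈ 2.36, β ≈ 0.0641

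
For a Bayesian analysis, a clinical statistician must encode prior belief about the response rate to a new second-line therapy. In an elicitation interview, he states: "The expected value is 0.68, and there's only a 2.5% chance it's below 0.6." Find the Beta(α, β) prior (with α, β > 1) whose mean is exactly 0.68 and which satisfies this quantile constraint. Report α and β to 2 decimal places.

α ≈ 93.54, β ≈ 44.02

With mean 0.68 fixed, write α = 0.68s, β = 0.32s where s = α+β.
Need P(θ < 0.6) = 0.025 under Beta(0.68s, 0.32s). Normal approximation: (q−m)/√(m(1−m)/s) ≈ z_{0.025} = -1.96, so s ≈ 0.68·0.32·(-1.96)²/(0.6−0.68)² = 130.6.
At s = 130.6: P(θ<0.6) ≈ 0.028. Adjusting to match 0.025 gives s ≈ 137.56.
So α = 0.68·137.56 ≈ 93.54, β = 0.32·137.56 ≈ 44.02.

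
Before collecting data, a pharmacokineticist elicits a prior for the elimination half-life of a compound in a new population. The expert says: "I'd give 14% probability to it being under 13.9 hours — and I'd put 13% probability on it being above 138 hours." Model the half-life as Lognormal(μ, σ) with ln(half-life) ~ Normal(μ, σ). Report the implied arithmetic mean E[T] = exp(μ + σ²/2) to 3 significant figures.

If T ~ Lognormal(μ,σ) then ln T ~ Normal(μ,σ), so the p-quantile of ln T is μ + z_p·σ.
ln(13.9) = 2.632 and ln(138) = 4.927; z_{0.14} = -1.08, z_{0.87} = 1.126.
σ = (4.927 − 2.632)/(1.126 − (-1.08)) = 1.040.
μ = 2.632 − (-1.08)·1.040 = 3.756.
E[T] = exp(μ + σ²/2) = exp(3.756 + 0.5410) = 73.4 hours.

E[T] ≈ 73.4 hours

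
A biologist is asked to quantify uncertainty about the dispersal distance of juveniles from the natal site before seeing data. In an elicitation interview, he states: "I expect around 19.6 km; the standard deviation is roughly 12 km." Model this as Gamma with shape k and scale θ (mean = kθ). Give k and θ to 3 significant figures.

For Gamma(k, scale θ): mean = kθ, variance = kθ², so CV = 1/√k.
CV = SD/mean = 12/19.6 = 0.6122, hence k = 1/CV² = 2.67.
Then θ = mean/k = 19.6/2.67 = 7.35.

k ≈ 2.67, θ ≈ 7.35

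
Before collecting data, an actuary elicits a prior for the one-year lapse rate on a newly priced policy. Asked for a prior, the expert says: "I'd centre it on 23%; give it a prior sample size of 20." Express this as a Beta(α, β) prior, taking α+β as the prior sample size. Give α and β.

Under the effective-sample-size interpretation, Beta(α, β) has prior mean α/(α+β) and prior sample size α+β.
So α+β = 20 and α/(α+β) = 0.23, giving α = 0.23·20 = 4.6 and β = 20 − 4.6 = 15.4.

α = 4.6, β = 15.4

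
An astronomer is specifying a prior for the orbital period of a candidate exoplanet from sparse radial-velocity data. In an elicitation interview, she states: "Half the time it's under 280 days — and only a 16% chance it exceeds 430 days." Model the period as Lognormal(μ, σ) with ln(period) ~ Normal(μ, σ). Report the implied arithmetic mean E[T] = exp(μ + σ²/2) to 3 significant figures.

If T ~ Lognormal(μ,σ) then ln T ~ Normal(μ,σ), so the p-quantile of ln T is μ + z_p·σ.
ln(280) = 5.635 and ln(430) = 6.064; z_{0.5} = 0, z_{0.84} = 0.9945.
σ = (6.064 − 5.635)/(0.9945 − (0)) = 0.431.
μ = 5.635 − (0)·0.431 = 5.635.
E[T] = exp(μ + σ²/2) = exp(5.635 + 0.0930) = 307 days.

E[T] ≈ 307 days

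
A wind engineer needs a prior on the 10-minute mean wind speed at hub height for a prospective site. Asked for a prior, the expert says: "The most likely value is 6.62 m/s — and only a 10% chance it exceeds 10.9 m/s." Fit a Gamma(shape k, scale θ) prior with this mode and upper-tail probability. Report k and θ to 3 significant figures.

k ≈ 8.58, θ ≈ 0.873

Gamma(k,θ) with k>1 has mode (k−1)θ, so θ = 6.62/(k−1).
Need P(X < 10.9) = 0.9 with θ tied to k this way. Start at k = 2, θ = 6.62: P(X<10.9) ≈ 0.490.
Too low — raise k to concentrate. Iterating converges to k ≈ 8.58.
Then θ = 6.62/(8.58−1) ≈ 0.873.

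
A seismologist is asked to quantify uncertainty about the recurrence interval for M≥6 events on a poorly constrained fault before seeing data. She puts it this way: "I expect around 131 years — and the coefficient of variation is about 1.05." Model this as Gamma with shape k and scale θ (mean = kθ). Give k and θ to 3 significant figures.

For Gamma(k, scale θ): mean = kθ, variance = kθ², so CV = 1/√k.
CV = 1.05, hence k = 1/CV² = 0.907.
Then θ = mean/k = 131/0.907 = 144.

k ≈ 0.907, θ ≈ 144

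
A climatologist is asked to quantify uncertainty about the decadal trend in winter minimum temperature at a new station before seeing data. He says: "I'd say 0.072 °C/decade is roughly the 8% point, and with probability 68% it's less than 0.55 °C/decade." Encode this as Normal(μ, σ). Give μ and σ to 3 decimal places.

The p-quantile of Normal(μ,σ) is μ + z_p·σ, with z_{0.08} = -1.405 and z_{0.68} = 0.4677.
Eliminate σ: μ = (z₂·x₁ − z₁·x₂)/(z₂ − z₁) = (0.4677·0.072 − (-1.405)·0.55)/1.873 = 0.431.
Then σ = (x₂ − x₁)/(z₂ − z₁) = (0.55 − 0.072)/1.873 = 0.255.

μ = 0.431, σ = 0.255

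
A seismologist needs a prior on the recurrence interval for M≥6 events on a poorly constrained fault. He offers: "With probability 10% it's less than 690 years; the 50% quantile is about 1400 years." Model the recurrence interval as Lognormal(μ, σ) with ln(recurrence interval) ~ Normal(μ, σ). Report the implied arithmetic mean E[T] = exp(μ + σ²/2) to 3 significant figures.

E[T] ≈ 1630 years

If T ~ Lognormal(μ,σ) then ln T ~ Normal(μ,σ), so the p-quantile of ln T is μ + z_p·σ.
ln(690) = 6.537 and ln(1400) = 7.244; z_{0.1} = -1.282, z_{0.5} = 0.
σ = (7.244 − 6.537)/(0 − (-1.282)) = 0.552.
μ = 6.537 − (-1.282)·0.552 = 7.244.
E[T] = exp(μ + σ²/2) = exp(7.244 + 0.1524) = 1630 years.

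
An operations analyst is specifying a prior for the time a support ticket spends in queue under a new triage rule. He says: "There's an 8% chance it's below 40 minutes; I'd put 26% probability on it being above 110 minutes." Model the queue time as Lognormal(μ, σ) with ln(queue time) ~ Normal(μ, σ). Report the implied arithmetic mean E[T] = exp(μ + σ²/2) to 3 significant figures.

E[T] ≈ 90.4 minutes

If T ~ Lognormal(μ,σ) then ln T ~ Normal(μ,σ), so the p-quantile of ln T is μ + z_p·σ.
ln(40) = 3.689 and ln(110) = 4.7; z_{0.08} = -1.405, z_{0.74} = 0.6433.
σ = (4.7 − 3.689)/(0.6433 − (-1.405)) = 0.494.
μ = 3.689 − (-1.405)·0.494 = 4.383.
E[T] = exp(μ + σ²/2) = exp(4.383 + 0.1219) = 90.4 minutes.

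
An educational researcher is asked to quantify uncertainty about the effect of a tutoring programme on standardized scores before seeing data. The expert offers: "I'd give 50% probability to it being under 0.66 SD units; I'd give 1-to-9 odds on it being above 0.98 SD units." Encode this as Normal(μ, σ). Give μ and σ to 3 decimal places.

For Normal(μ,σ), the p-quantile is μ + z_p·σ. Here z_{0.5} = 0, z_{0.9} = 1.282.
So 0.66 = μ + 0σ and 0.98 = μ + 1.282σ.
Subtracting: σ = (0.98 − 0.66)/(1.282 − (0)) = 0.250.
Then μ = 0.66 − (0)·0.250 = 0.660.

μ = 0.660, σ = 0.250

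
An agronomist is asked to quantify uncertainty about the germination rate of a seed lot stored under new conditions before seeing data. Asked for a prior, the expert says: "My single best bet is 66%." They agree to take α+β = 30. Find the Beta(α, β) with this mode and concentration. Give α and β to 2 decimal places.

For α,β > 1 the Beta mode is (α−1)/(α+β−2). With α+β = 30, the mode is (α−1)/28.
Set (α−1)/28 = 0.66 → α = 1 + 0.66·28 = 19.48.
β = 30 − α = 10.52.

α = 19.48, β = 10.52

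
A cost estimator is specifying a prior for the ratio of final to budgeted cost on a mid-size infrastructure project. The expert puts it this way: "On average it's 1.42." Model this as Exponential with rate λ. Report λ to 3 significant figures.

Exponential mean = 1/λ, so λ = 1/1.42 = 0.704.

λ ≈ 0.704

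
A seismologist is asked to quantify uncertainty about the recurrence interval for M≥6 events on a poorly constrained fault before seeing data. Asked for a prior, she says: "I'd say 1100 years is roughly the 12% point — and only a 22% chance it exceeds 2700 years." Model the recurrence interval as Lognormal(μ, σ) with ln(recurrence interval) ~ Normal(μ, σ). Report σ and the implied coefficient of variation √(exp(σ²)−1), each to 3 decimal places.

σ ≈ 0.461, CV ≈ 0.487

If T ~ Lognormal(μ,σ) then ln T ~ Normal(μ,σ), so the p-quantile of ln T is μ + z_p·σ.
ln(1100) = 7.003 and ln(2700) = 7.901; z_{0.12} = -1.175, z_{0.78} = 0.7722.
σ = (7.901 − 7.003)/(0.7722 − (-1.175)) = 0.461.
μ = 7.003 − (-1.175)·0.461 = 7.545.
CV = √(exp(σ²)−1) = √(exp(0.2127)−1) = 0.487.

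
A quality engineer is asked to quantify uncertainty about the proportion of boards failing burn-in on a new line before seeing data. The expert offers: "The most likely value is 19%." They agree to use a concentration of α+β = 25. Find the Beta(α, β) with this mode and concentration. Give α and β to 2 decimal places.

For α,β > 1 the Beta mode is (α−1)/(α+β−2). With α+β = 25, the mode is (α−1)/23.
Set (α−1)/23 = 0.19 → α = 1 + 0.19·23 = 5.37.
β = 25 − α = 19.63.

α = 5.37, β = 19.63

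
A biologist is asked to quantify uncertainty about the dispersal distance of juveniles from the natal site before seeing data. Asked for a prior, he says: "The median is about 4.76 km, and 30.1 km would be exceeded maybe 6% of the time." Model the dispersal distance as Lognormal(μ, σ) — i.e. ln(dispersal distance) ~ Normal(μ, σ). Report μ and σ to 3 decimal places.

If T ~ Lognormal(μ,σ) then ln T ~ Normal(μ,σ), so the p-quantile of ln T is μ + z_p·σ.
ln(4.76) = 1.56 and ln(30.1) = 3.405; z_{0.5} = 0, z_{0.94} = 1.555.
σ = (3.405 − 1.56)/(1.555 − (0)) = 1.186.
μ = 1.56 − (0)·1.186 = 1.560.

μ ≈ 1.560, σ ≈ 1.186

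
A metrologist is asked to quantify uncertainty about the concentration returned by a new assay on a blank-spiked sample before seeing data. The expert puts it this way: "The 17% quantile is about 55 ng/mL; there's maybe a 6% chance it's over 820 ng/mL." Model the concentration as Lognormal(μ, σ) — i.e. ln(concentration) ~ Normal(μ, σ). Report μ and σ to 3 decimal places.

μ ≈ 5.035, σ ≈ 1.077

If T ~ Lognormal(μ,σ) then ln T ~ Normal(μ,σ), so the p-quantile of ln T is μ + z_p·σ.
ln(55) = 4.007 and ln(820) = 6.709; z_{0.17} = -0.9542, z_{0.94} = 1.555.
σ = (6.709 − 4.007)/(1.555 − (-0.9542)) = 1.077.
μ = 4.007 − (-0.9542)·1.077 = 5.035.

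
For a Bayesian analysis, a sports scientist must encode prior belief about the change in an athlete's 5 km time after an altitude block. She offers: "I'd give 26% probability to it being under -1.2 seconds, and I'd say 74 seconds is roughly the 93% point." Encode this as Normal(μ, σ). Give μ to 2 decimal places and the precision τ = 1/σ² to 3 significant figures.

For Normal(μ,σ), the p-quantile is μ + z_p·σ. Here z_{0.26} = -0.6433, z_{0.93} = 1.476.
So -1.2 = μ − 0.6433σ and 74 = μ + 1.476σ.
Subtracting: σ = (74 − -1.2)/(1.476 − (-0.6433)) = 35.49.
Then μ = -1.2 − (-0.6433)·35.49 = 21.63.
Precision τ = 1/σ² = 1/35.49² = 0.000794.

μ = 21.63, τ = 0.000794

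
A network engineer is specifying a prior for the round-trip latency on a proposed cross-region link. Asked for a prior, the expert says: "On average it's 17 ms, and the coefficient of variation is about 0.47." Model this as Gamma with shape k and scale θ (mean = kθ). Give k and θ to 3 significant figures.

For Gamma(k, scale θ): mean = kθ, variance = kθ², so CV = 1/√k.
CV = 0.47, hence k = 1/CV² = 4.53.
Then θ = mean/k = 17/4.53 = 3.76.

k ≈ 4.53, θ ≈ 3.76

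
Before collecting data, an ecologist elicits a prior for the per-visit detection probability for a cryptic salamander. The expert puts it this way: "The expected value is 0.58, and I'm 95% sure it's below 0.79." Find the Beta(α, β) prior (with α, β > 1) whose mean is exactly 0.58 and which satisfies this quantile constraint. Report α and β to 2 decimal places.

With mean 0.58 fixed, write α = 0.58s, β = 0.42s where s = α+β.
Need P(θ < 0.79) = 0.95 under Beta(0.58s, 0.42s). Normal approximation: (q−m)/√(m(1−m)/s) ≈ z_{0.95} = 1.64, so s ≈ 0.58·0.42·(1.64)²/(0.79−0.58)² = 14.9.
At s = 14.9: P(θ<0.79) ≈ 0.962. Adjusting to match 0.95 gives s ≈ 13.02.
So α = 0.58·13.02 ≈ 7.55, β = 0.42·13.02 ≈ 5.47.

α ≈ 7.55, β ≈ 5.47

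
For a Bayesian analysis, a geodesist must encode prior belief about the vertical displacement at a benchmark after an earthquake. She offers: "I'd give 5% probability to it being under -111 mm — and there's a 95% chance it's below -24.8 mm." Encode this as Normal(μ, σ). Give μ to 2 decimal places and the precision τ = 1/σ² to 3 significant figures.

μ = -67.90, τ = 0.00146

The p-quantile of Normal(μ,σ) is μ + z_p·σ, with z_{0.05} = -1.645 and z_{0.95} = 1.645.
Eliminate σ: μ = (z₂·x₁ − z₁·x₂)/(z₂ − z₁) = (1.645·-111 − (-1.645)·-24.8)/3.29 = -67.90.
Then σ = (x₂ − x₁)/(z₂ − z₁) = (-24.8 − -111)/3.29 = 26.20.
Precision τ = 1/σ² = 1/26.2² = 0.00146.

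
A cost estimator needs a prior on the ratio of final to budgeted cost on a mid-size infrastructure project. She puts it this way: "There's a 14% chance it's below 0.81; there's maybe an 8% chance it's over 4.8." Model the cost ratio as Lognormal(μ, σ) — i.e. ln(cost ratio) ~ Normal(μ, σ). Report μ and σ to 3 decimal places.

If T ~ Lognormal(μ,σ) then ln T ~ Normal(μ,σ), so the p-quantile of ln T is μ + z_p·σ.
ln(0.81) = -0.2107 and ln(4.8) = 1.569; z_{0.14} = -1.08, z_{0.92} = 1.405.
σ = (1.569 − -0.2107)/(1.405 − (-1.08)) = 0.716.
μ = -0.2107 − (-1.08)·0.716 = 0.563.

μ ≈ 0.563, σ ≈ 0.716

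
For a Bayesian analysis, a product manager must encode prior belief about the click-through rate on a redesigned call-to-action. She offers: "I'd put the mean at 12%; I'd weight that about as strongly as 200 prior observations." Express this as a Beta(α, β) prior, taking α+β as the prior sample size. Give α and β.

α = 24, β = 176

Under the effective-sample-size interpretation, Beta(α, β) has prior mean α/(α+β) and prior sample size α+β.
So α+β = 200 and α/(α+β) = 0.12, giving α = 0.12·200 = 24 and β = 200 − 24 = 176.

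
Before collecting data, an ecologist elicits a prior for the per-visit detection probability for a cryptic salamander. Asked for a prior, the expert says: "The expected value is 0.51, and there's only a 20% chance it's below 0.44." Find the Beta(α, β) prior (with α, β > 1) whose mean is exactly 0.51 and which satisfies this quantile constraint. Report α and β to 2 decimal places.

α ≈ 18.47, β ≈ 17.74

With mean 0.51 fixed, write α = 0.51s, β = 0.49s where s = α+β.
Need P(θ < 0.44) = 0.2 under Beta(0.51s, 0.49s). Normal approximation: (q−m)/√(m(1−m)/s) ≈ z_{0.2} = -0.842, so s ≈ 0.51·0.49·(-0.842)²/(0.44−0.51)² = 36.1.
At s = 36.1: P(θ<0.44) ≈ 0.200. Adjusting to match 0.2 gives s ≈ 36.21.
So α = 0.51·36.21 ≈ 18.47, β = 0.49·36.21 ≈ 17.74.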